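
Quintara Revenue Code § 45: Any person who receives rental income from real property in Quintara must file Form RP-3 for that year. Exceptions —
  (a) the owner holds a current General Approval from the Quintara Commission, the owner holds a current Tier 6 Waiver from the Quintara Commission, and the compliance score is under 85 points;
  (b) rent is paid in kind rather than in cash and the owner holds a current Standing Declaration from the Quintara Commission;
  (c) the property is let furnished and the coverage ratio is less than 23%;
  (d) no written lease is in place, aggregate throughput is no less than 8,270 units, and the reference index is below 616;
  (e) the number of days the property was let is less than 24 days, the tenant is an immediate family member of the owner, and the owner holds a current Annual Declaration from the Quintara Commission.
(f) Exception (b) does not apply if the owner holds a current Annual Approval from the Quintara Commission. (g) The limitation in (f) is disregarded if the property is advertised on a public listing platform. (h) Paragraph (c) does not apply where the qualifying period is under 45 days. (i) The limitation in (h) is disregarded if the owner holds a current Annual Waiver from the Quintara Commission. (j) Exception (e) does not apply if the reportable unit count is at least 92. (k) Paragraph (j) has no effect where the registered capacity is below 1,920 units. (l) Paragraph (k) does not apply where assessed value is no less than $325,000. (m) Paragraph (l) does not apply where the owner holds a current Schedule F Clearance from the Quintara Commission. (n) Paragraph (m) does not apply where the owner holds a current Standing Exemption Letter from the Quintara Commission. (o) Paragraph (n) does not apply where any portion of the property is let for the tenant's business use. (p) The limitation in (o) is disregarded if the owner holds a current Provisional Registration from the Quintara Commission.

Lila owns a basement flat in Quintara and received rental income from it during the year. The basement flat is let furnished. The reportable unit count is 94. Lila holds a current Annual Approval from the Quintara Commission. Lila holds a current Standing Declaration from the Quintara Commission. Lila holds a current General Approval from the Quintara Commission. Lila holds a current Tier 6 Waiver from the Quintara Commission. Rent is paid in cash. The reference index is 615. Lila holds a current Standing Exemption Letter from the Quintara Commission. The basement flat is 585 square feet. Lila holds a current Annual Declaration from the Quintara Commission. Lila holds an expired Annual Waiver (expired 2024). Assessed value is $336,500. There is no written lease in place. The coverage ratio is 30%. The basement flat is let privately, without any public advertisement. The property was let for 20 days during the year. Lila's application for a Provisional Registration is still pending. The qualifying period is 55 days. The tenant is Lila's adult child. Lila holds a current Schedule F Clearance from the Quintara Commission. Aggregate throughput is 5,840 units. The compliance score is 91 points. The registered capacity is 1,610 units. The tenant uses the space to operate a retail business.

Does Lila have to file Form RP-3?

Exception (a) does not apply: the compliance score is 91 points, not under 85 points.
Exception (b) does not apply: rent is paid in cash.
Exception (c) requires that the coverage ratio is less than 23%; but the coverage ratio is 30%, not less than 23%, so (c) is unavailable.
Exception (d) requires that aggregate throughput is no less than 8,270 units; but aggregate throughput is 5,840 units, short of 8,270 units, so (d) is unavailable.
Exception (e)'s conditions are all satisfied: the number of days the property was let is 20 days, less than the 24 days limit; the tenant is an immediate family member; a current Annual Declaration is held. Considering the limiting provisions: (j) operates (the reportable unit count is 94, meeting the 92 threshold), but yields to (k): (k) operates against (j): the registered capacity is 1,610 units, below the 1,920 units limit. (l) operates (assessed value is $336,500, meeting the $325,000 threshold), but is itself disapplied by (m): (m) applies — a current Schedule F Clearance is held. (n) would limit (m) — a current Standing Exemption Letter is held — but (o) sets (n) aside: (o) operates against (n): the space is let for business use. (p) does not operate here (the Provisional Registration is not current), so (o) stands. So (e) applies.

No — exception (e) applies; Lila is not required to file Form RP-3.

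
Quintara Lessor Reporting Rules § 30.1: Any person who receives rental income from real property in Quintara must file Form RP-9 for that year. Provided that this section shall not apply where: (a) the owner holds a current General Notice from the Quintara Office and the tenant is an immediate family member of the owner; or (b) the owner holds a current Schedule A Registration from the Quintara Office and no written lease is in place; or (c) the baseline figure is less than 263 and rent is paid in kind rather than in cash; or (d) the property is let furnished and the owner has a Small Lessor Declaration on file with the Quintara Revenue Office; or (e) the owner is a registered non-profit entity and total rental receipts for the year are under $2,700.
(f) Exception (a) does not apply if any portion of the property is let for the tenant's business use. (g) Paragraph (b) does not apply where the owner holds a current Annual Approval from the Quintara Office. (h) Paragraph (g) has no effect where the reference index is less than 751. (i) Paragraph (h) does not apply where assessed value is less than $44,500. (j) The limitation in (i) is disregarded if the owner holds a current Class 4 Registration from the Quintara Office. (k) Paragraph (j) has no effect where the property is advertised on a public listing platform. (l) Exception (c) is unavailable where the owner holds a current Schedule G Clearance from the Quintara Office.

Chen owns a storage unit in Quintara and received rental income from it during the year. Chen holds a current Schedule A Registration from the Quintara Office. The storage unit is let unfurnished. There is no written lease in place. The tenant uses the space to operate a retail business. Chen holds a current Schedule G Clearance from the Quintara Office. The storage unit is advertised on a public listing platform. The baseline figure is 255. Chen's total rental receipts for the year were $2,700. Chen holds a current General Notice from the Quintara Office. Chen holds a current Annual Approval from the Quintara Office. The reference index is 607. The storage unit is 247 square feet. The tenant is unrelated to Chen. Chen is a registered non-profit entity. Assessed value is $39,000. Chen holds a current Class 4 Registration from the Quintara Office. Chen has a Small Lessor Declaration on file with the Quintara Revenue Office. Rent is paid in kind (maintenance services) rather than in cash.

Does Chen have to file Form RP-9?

Exception (a) fails — the tenant is unrelated to the owner.
Exception (b) is satisfied on its face — a current Schedule A Registration is held; there is no written lease. But applying paragraphs (g)–(k): (g) operates against (b): a current Annual Approval is held. (h) is triggered (the reference index is 607, less than the 751 limit), but yields to (i): (i) is engaged — assessed value is $39,000, less than the $44,500 limit. (j) would limit (i) — a current Class 4 Registration is held — but (k) sets (j) aside: (k) operates — the property is publicly advertised. So (b) is unavailable.
Exception (c): the baseline figure is 255, less than the 263 limit; rent is paid in kind — every condition holds. But: (l) operates against (c): a current Schedule G Clearance is held. So (c) is unavailable.
Exception (d) fails — the property is let unfurnished.
Exception (e) fails — total rental receipts for the year are $2,700, not under $2,700.
Every exception is unavailable, so the rule governs.

Yes — Chen must file Form RP-9.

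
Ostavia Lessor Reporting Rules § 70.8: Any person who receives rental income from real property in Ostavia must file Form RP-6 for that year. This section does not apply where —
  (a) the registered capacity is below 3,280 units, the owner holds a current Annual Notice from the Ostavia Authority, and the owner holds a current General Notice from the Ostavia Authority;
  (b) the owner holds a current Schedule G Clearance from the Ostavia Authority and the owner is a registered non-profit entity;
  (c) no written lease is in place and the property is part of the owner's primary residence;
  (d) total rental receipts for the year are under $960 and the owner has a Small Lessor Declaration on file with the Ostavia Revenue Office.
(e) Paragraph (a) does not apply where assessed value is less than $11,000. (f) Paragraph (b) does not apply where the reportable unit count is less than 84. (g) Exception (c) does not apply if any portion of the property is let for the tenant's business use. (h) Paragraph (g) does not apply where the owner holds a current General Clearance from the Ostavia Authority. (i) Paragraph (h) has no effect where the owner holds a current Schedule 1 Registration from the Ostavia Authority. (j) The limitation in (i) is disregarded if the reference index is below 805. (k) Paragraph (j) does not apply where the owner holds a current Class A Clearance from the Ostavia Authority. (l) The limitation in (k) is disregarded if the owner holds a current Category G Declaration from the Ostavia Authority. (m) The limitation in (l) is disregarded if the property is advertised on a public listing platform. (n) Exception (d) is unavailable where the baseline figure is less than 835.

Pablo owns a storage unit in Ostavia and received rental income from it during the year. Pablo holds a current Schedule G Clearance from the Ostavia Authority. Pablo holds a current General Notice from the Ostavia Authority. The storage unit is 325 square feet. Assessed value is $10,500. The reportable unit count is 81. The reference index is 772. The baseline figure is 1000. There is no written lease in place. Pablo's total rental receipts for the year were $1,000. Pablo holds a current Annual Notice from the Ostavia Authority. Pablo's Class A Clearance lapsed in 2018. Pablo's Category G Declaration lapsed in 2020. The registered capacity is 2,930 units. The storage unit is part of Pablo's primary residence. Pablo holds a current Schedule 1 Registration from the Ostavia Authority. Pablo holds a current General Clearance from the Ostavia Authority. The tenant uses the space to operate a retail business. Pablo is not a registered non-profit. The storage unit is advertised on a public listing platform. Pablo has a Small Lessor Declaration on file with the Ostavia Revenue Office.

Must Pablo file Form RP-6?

No — exception (c) applies; Pablo is not required to file Form RP-6.

All of (a)'s requirements are met (the registered capacity is 2,930 units, below the 3,280 units limit; a current Annual Notice is held; a current General Notice is held). Turning to paragraph (e): (e) operates — assessed value is $10,500, less than the $11,000 limit. Exception (a) does not apply.
Exception (b) requires that the owner is a registered non-profit entity; but Pablo is not a registered non-profit, so (b) is unavailable.
All of (c)'s requirements are met (there is no written lease; the storage unit is part of the primary residence). Considering the limiting provisions: (g) applies (the space is let for business use), but is overridden by (h): (h) operates — a current General Clearance is held. (i) would limit (h) — a current Schedule 1 Registration is held — but (j) sets (i) aside: (j) is engaged — the reference index is 772, below the 805 limit. (k), which would lift (j), is inapplicable — there is no Class A Clearance in force. (c) remains available.
Exception (d) fails — total rental receipts for the year are $1,000, not under $960.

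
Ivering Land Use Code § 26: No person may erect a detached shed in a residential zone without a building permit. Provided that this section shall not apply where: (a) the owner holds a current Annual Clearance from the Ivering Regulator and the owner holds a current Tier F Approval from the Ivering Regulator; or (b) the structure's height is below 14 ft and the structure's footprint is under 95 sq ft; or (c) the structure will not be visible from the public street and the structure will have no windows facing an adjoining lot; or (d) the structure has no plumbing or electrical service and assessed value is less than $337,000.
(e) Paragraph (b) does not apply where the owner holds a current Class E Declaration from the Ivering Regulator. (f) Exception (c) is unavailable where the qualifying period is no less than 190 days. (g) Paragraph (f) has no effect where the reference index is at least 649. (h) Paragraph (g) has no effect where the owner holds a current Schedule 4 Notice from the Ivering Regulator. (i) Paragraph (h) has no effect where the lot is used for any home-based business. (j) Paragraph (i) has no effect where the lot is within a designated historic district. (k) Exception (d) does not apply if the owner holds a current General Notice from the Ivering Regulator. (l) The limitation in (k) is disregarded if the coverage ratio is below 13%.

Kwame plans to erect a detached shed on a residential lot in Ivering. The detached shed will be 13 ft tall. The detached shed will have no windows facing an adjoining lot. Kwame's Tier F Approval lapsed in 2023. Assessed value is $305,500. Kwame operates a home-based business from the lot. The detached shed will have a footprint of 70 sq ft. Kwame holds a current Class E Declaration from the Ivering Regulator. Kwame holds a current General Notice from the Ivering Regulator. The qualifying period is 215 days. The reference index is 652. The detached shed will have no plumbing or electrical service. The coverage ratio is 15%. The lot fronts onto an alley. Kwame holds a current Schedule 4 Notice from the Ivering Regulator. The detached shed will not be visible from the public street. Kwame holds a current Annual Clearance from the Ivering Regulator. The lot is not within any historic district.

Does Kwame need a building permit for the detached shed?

No — exception (c) applies; Kwame does not need a building permit.

Exception (a) fails — the Tier F Approval is not current.
All of (b)'s requirements are met (the structure's height is 13 ft, below the 14 ft limit; the structure's footprint is 70 sq ft, under the 95 sq ft limit). Turning to paragraph (e): (e) operates — a current Class E Declaration is held. (b) is therefore removed.
Exception (c)'s conditions are all satisfied: the structure will not be visible from the street; no windows face an adjoining lot. Considering the limiting provisions: (f) is engaged (the qualifying period is 215 days, meeting the 190 days threshold), but is displaced by (g): (g) operates against (f): the reference index is 652, meeting the 649 threshold. (h) would limit (g) — a current Schedule 4 Notice is held — but (i) sets (h) aside: (i) operates against (h): a home-based business operates on the lot. (j) is inapplicable (the lot is not in a historic district), so (i) stands. So (c) applies.
Exception (d) is satisfied on its face — there is no plumbing or electrical service; assessed value is $305,500, less than the $337,000 limit. Turning to paragraphs (k)–(l): (k) operates against (d): a current General Notice is held. (l), which would lift (k), is not triggered — the coverage ratio is 15%, not below 13%. So (d) is unavailable.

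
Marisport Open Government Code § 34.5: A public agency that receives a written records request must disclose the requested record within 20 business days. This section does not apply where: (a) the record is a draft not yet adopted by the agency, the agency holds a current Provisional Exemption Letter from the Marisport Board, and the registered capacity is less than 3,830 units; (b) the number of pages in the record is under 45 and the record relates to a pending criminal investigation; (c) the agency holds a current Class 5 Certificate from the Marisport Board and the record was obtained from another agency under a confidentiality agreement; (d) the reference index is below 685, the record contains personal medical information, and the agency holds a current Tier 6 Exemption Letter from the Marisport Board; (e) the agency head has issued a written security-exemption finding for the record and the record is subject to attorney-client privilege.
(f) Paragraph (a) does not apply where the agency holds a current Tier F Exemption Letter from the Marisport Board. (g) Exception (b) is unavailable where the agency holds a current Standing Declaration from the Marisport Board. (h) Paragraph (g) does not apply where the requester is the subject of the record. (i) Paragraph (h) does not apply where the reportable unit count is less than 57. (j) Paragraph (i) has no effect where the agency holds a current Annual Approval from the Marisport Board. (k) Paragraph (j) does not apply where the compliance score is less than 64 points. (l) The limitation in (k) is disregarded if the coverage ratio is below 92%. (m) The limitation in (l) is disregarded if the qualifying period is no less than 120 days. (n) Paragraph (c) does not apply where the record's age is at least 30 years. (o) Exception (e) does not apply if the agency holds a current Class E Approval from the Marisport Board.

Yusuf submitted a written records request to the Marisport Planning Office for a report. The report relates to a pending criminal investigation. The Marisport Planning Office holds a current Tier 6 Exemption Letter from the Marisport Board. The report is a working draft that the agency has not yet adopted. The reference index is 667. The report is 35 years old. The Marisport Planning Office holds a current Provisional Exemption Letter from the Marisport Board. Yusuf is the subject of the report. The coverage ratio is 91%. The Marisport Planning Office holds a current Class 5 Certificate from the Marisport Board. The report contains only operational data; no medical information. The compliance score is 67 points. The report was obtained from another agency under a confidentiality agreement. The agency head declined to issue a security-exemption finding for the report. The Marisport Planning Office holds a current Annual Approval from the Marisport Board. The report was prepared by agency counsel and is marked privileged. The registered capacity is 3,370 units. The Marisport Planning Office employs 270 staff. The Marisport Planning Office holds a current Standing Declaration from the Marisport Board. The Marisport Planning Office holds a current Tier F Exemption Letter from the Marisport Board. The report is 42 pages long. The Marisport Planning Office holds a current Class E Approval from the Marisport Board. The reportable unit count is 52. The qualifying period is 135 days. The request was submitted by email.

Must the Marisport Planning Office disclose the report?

No — exception (b) applies; the Marisport Planning Office is not required to disclose the report.

Exception (a) is satisfied on its face — the report is an unadopted draft; a current Provisional Exemption Letter is held; the registered capacity is 3,370 units, less than the 3,830 units limit. But: (f) is triggered — a current Tier F Exemption Letter is held. Exception (a) does not apply.
Exception (b): the number of pages in the record is 42, under the 45 limit; the report relates to a pending investigation — every condition holds. Under paragraphs (g)–(m): (g) is triggered (a current Standing Declaration is held), but yields to (h): (h) operates against (g): Yusuf is the subject of the report. (i) would limit (h) — the reportable unit count is 52, less than the 57 limit — but (j) sets (i) aside: (j) operates against (i): a current Annual Approval is held. (k), which would lift (j), is not triggered — the compliance score is 67 points, not less than 64 points. So (b) applies.
Exception (c)'s conditions are all satisfied: a current Class 5 Certificate is held; the report was obtained under a confidentiality agreement. But applying paragraph (n): (n) applies — the record's age is 35 years, meeting the 30 years threshold. (c) is therefore removed.
Exception (d) does not apply: the report contains only operational data.
Exception (e) requires that the agency head has issued a written security-exemption finding for the record; but the agency head declined to issue a security-exemption finding, so (e) is unavailable.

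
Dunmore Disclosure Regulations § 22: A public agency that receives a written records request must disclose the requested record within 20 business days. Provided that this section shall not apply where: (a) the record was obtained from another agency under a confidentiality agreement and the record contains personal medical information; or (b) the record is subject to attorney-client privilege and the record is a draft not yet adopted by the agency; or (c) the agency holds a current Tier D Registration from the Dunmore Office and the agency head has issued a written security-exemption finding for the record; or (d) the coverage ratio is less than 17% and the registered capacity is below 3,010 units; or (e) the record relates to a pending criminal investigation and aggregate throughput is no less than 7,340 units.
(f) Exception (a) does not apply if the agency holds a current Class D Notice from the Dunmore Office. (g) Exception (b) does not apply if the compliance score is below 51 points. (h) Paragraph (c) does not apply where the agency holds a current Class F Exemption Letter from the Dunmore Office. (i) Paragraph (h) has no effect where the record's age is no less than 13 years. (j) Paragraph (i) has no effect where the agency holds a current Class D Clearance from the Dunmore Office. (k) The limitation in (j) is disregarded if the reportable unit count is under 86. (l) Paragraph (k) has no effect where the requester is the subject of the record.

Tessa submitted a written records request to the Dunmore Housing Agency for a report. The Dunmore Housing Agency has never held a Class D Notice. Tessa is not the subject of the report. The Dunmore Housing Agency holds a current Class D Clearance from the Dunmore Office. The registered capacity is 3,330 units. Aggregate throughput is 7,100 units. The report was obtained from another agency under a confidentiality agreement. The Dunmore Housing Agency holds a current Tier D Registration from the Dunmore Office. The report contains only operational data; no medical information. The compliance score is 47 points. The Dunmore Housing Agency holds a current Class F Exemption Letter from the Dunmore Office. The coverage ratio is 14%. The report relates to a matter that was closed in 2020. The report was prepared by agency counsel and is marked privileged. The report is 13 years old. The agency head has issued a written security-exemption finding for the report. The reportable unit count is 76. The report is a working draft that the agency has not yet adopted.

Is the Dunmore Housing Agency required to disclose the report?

Exception (a) fails — the report contains only operational data.
Exception (b) is satisfied on its face — the report is privileged; the report is an unadopted draft. Turning to paragraph (g): (g) operates against (b): the compliance score is 47 points, below the 51 points limit. So (b) is unavailable.
Exception (c): a current Tier D Registration is held; a written security-exemption finding has been issued — every condition holds. Considering the limiting provisions: (h) would limit (c) — a current Class F Exemption Letter is held — but (i) sets (h) aside: (i) operates against (h): the record's age is 13 years, meeting the 13 years threshold. (j) would limit (i) — a current Class D Clearance is held — but (k) sets (j) aside: (k) is triggered — the reportable unit count is 76, under the 86 limit. (l) is inapplicable (Tessa is not the subject of the report), so (k) stands. So (c) applies.
Exception (d) fails — the registered capacity is 3,330 units, not below 3,010 units.
Exception (e) does not apply: the report relates to a closed matter.

No — exception (c) applies; the Dunmore Housing Agency is not required to disclose the report.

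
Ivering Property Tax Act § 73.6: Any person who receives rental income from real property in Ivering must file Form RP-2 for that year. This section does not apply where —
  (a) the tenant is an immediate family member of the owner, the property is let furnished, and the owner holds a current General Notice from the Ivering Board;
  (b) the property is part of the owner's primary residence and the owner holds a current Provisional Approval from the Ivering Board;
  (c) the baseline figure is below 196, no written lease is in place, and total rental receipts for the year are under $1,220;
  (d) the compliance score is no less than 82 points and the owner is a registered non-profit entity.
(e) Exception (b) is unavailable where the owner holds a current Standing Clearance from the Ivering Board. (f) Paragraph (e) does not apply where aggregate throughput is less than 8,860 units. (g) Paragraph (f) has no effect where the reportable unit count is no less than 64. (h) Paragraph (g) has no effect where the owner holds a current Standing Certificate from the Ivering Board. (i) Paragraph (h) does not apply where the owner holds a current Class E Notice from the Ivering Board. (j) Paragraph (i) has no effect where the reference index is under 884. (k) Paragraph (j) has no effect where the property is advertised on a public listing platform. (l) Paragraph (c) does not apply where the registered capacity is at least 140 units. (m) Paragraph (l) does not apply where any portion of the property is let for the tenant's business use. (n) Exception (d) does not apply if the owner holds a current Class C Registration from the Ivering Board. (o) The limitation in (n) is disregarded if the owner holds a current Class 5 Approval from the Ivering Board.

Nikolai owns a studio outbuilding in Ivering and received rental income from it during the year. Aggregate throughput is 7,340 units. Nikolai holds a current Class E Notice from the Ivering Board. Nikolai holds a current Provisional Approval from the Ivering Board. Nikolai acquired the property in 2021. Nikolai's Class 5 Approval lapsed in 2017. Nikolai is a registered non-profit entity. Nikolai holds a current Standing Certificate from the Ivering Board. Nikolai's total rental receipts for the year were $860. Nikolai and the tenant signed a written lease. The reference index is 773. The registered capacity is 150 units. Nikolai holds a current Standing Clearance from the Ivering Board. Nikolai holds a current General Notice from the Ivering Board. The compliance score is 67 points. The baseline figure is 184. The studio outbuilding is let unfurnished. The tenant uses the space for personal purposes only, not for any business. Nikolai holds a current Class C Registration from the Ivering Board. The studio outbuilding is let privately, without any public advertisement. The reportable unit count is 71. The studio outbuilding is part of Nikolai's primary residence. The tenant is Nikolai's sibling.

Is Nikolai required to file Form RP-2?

Exception (a) does not apply: the property is let unfurnished.
All of (b)'s requirements are met (the studio outbuilding is part of the primary residence; a current Provisional Approval is held). Applying paragraphs (e)–(k): (e) operates (a current Standing Clearance is held), but yields to (f): (f) operates against (e): aggregate throughput is 7,340 units, less than the 8,860 units limit. (g) is engaged (the reportable unit count is 71, meeting the 64 threshold), but is displaced by (h): (h) operates against (g): a current Standing Certificate is held. (i) is triggered (a current Class E Notice is held), but is overridden by (j): (j) operates against (i): the reference index is 773, under the 884 limit. (k) is not engaged (the property is let privately without advertisement), so (j) stands. (b) remains available.
Exception (c) fails — a written lease is in place.
Exception (d) fails — the compliance score is 67 points, short of 82 points.

No — exception (b) applies; Nikolai is not required to file Form RP-2.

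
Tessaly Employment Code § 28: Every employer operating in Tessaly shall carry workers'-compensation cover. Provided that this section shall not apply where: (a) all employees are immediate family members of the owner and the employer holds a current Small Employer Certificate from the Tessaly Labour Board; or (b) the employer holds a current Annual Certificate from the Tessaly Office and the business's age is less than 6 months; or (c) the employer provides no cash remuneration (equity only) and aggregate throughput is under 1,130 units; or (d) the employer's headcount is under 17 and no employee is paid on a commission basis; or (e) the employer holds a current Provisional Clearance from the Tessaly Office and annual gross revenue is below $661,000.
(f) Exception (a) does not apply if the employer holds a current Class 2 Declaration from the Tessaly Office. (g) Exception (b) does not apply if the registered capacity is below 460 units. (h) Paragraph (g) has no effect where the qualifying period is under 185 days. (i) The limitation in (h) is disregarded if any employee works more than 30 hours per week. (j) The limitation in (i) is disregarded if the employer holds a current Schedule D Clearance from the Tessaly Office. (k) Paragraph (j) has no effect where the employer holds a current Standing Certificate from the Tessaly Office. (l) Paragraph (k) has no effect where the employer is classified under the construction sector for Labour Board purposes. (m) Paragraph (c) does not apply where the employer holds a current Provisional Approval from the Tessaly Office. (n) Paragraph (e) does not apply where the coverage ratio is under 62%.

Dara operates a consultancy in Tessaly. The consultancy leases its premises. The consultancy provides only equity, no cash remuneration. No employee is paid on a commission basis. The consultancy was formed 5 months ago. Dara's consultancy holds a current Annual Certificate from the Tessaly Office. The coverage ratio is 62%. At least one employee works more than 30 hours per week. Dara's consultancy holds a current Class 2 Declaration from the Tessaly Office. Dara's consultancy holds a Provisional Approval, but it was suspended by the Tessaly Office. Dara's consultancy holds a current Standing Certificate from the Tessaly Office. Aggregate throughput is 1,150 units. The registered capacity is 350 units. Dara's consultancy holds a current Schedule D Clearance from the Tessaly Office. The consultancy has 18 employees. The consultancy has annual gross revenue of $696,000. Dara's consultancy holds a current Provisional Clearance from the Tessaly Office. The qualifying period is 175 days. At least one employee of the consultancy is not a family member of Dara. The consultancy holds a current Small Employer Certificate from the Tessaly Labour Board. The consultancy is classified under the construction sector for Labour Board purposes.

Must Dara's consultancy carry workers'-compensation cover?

No — exception (b) applies; Dara's consultancy is not required to carry workers'-compensation cover.

Exception (a) does not apply: at least one employee is not a family member.
All of (b)'s requirements are met (a current Annual Certificate is held; the business's age is 5 months, less than the 6 months limit). Under paragraphs (g)–(l): (g) applies (the registered capacity is 350 units, below the 460 units limit), but yields to (h): (h) is triggered — the qualifying period is 175 days, under the 185 days limit. (i) would limit (h) — at least one employee exceeds 30 hours/week — but (j) sets (i) aside: (j) applies — a current Schedule D Clearance is held. (k) would limit (j) — a current Standing Certificate is held — but (l) sets (k) aside: (l) is triggered — the consultancy is classified under the construction sector. So (b) applies.
Exception (c) does not apply: aggregate throughput is 1,150 units, not under 1,130 units.
Exception (d) does not apply: the employer's headcount is 18, not under 17.
Exception (e) fails — annual gross revenue is $696,000, not below $661,000.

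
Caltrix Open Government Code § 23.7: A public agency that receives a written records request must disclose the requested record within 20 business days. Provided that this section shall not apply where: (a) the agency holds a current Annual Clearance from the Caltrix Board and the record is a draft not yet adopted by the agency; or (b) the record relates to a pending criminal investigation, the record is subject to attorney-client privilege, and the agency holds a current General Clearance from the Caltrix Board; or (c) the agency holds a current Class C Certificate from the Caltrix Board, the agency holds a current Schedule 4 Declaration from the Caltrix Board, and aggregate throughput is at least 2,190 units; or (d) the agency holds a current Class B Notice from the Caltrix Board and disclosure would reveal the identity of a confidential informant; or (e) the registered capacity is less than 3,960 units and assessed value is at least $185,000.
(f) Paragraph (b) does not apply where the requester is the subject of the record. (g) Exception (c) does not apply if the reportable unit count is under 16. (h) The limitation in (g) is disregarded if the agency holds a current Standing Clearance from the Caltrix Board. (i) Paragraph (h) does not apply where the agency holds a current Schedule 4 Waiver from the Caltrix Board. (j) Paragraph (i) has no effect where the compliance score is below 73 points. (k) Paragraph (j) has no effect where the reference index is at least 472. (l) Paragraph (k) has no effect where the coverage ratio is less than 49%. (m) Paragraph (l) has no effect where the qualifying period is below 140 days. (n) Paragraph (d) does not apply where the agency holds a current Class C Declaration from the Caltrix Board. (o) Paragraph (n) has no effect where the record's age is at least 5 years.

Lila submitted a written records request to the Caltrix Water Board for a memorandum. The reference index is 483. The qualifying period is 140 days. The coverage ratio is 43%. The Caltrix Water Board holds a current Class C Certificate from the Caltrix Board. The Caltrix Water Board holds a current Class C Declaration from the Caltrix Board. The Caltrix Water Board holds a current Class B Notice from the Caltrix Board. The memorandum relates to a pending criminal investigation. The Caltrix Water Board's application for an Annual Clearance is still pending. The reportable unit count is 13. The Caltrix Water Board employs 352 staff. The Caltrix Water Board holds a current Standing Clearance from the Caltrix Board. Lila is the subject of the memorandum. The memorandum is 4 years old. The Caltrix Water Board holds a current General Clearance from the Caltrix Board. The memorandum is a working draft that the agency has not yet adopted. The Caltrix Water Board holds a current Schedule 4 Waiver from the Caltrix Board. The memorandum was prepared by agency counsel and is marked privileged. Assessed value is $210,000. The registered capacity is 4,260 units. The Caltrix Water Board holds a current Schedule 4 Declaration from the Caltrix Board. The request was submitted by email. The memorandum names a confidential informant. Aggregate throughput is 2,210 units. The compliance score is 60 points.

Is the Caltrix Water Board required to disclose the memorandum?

Exception (a) requires that the agency holds a current Annual Clearance from the Caltrix Board; but there is no Annual Clearance in force, so (a) is unavailable.
All of (b)'s requirements are met (the memorandum relates to a pending investigation; the memorandum is privileged; a current General Clearance is held). But: (f) operates against (b): Lila is the subject of the memorandum. Exception (b) does not apply.
Exception (c)'s conditions are all satisfied: a current Class C Certificate is held; a current Schedule 4 Declaration is held; aggregate throughput is 2,210 units, meeting the 2,190 units threshold. Under paragraphs (g)–(m): (g) would limit (c) — the reportable unit count is 13, under the 16 limit — but (h) sets (g) aside: (h) is triggered — a current Standing Clearance is held. (i) would limit (h) — a current Schedule 4 Waiver is held — but (j) sets (i) aside: (j) is engaged — the compliance score is 60 points, below the 73 points limit. (k) is engaged (the reference index is 483, meeting the 472 threshold), but is overridden by (l): (l) operates against (k): the coverage ratio is 43%, less than the 49% limit. (m), which would lift (l), is not triggered — the qualifying period is 140 days, not below 140 days. (c) remains available.
All of (d)'s requirements are met (a current Class B Notice is held; the memorandum names a confidential informant). Turning to paragraphs (n)–(o): (n) operates against (d): a current Class C Declaration is held. (o), which would lift (n), is not engaged — the record's age is 4 years, short of 5 years. Exception (d) does not apply.
Exception (e) requires that the registered capacity is less than 3,960 units; but the registered capacity is 4,260 units, not less than 3,960 units, so (e) is unavailable.

No — exception (c) applies; the Caltrix Water Board is not required to disclose the memorandum.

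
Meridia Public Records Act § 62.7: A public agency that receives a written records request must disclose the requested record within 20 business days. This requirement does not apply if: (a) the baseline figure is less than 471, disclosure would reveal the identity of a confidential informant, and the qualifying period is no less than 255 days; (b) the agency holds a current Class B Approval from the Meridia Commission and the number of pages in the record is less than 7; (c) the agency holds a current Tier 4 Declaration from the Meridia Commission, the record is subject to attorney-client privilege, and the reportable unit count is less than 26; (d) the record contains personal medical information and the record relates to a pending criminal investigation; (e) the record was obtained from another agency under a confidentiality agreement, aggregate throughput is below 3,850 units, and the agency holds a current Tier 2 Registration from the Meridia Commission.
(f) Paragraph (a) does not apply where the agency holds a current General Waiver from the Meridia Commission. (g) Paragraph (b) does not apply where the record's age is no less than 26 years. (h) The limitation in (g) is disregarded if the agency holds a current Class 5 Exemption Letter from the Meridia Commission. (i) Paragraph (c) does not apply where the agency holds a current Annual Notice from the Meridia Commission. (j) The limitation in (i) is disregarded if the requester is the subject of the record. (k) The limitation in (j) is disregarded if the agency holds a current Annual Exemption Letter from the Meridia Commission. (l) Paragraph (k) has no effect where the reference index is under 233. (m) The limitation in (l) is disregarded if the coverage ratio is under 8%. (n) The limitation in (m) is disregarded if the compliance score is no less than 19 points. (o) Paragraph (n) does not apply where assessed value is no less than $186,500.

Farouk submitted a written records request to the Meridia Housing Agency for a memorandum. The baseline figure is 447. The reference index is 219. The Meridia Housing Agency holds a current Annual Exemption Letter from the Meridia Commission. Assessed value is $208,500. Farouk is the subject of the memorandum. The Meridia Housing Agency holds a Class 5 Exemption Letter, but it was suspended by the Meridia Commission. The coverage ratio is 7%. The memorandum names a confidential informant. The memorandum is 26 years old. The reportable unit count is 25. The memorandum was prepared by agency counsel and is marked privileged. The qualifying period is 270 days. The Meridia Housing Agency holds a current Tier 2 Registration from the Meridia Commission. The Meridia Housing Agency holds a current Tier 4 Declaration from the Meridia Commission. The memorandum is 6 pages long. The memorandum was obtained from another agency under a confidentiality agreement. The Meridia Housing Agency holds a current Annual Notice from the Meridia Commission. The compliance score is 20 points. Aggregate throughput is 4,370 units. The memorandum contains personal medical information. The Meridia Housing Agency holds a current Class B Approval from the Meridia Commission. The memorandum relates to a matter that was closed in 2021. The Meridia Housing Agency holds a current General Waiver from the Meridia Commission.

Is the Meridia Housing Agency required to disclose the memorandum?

Exception (a) is satisfied on its face — the baseline figure is 447, less than the 471 limit; the memorandum names a confidential informant; the qualifying period is 270 days, meeting the 255 days threshold. However, paragraph (f) must be considered: (f) operates against (a): a current General Waiver is held. (a) is therefore removed.
Exception (b) is satisfied on its face — a current Class B Approval is held; the number of pages in the record is 6, less than the 7 limit. However, paragraphs (g)–(h) must be considered: (g) operates against (b): the record's age is 26 years, meeting the 26 years threshold. (h) does not operate here (there is no Class 5 Exemption Letter in force), so (g) stands. (b) is therefore removed.
Exception (c): a current Tier 4 Declaration is held; the memorandum is privileged; the reportable unit count is 25, less than the 26 limit — every condition holds. But applying paragraphs (i)–(o): (i) operates against (c): a current Annual Notice is held. (j) would limit (i) — Farouk is the subject of the memorandum — but (k) sets (j) aside: (k) is engaged — a current Annual Exemption Letter is held. (l) is triggered (the reference index is 219, under the 233 limit), but is itself disapplied by (m): (m) is engaged — the coverage ratio is 7%, under the 8% limit. (n) operates (the compliance score is 20 points, meeting the 19 points threshold), but is itself disapplied by (o): (o) is triggered — assessed value is $208,500, meeting the $186,500 threshold. So (c) is unavailable.
Exception (d) requires that the record relates to a pending criminal investigation; but the memorandum relates to a closed matter, so (d) is unavailable.
Exception (e) fails — aggregate throughput is 4,370 units, not below 3,850 units.
No exception applies. The general rule governs.

Yes — the Meridia Housing Agency must disclose the memorandum.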